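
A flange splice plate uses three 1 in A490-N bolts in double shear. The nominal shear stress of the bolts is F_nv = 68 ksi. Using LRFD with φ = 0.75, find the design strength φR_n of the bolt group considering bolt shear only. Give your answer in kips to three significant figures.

A_b = π × 1² / 4 = 0.7854 in².
R_n = F_nv · A_b · n · n_s = 68 × 0.7854 × 3 × 2 = 320.4 kips.
Design strength φR_n = 0.75 × 320.4 = 240 kips.

240 kips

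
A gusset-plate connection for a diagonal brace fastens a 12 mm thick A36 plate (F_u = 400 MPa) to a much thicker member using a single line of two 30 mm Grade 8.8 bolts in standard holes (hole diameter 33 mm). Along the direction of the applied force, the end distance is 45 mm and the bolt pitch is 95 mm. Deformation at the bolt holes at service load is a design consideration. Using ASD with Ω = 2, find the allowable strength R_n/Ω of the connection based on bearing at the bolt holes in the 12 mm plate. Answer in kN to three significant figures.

255 kN

Per bolt r_n = 1.2 l_c t F_u ≤ 2.4 d t F_u; upper limit = 2.4 × 30 × 12 × 400 / 1000 = 345.6 kN.
Edge bolt: l_c = 45 − 33/2 = 28.5 mm → 1.2 × 28.5 × 12 × 400 / 1000 = 164.2 → r_n = 164.2 kN.
Interior bolts: l_c = 95 − 33 = 62 mm → 1.2 × 62 × 12 × 400 / 1000 = 357.1 → r_n = 345.6 kN.
R_n = 1 × 164.2 + 1 × 345.6 = 509.8 kN.
Allowable strength R_n/Ω = 509.8 / 2 = 255 kN.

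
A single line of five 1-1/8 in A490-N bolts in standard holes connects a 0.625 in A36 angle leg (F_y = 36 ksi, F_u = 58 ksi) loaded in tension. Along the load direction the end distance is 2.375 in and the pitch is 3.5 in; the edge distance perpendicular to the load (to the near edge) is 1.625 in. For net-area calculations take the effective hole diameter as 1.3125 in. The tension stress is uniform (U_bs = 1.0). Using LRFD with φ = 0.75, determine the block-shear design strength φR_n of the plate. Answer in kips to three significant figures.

192 kips

Shear plane L_v = 2.375 + 4·3.5 = 16.38 in; A_gv = 16.38 × 0.625 = 10.23 in².
A_nv = (16.38 − 4.5·1.3125) × 0.625 = 6.543 in².
A_nt = (1.625 − 0.5·1.3125) × 0.625 = 0.6055 in².
0.6 F_u A_nv = 227.7 kips; 0.6 F_y A_gv = 221.1 kips → shear yielding governs the shear term.
R_n = 221.1 + 1.0 × 58 × 0.6055 = 256.2 kips.
Design strength φR_n = 0.75 × 256.2 = 192 kips.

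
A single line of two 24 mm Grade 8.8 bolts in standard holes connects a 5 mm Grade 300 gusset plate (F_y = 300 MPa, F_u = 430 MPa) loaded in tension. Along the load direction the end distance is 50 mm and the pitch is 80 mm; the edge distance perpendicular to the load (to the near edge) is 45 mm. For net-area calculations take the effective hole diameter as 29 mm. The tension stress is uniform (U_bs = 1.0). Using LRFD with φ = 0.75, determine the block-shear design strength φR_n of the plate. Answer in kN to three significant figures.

Shear plane L_v = 50 + 1·80 = 130 mm; A_gv = 130 × 5 = 650 mm².
A_nv = (130 − 1.5·29) × 5 = 432.5 mm².
A_nt = (45 − 0.5·29) × 5 = 152.5 mm².
0.6 F_u A_nv = 111.6 kN; 0.6 F_y A_gv = 117 kN → shear rupture governs the shear term.
R_n = 111.6 + 1.0 × 430 × 152.5 / 1000 = 177.2 kN.
Design strength φR_n = 0.75 × 177.2 = 133 kN.

133 kN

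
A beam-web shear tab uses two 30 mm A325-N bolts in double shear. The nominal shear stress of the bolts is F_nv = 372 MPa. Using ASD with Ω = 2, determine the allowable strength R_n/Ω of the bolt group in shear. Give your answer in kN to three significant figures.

A_b = π × 30² / 4 = 706.9 mm².
R_n = F_nv · A_b · n · n_s = 372 × 706.9 × 2 × 2 / 1000 = 1052 kN.
Allowable strength R_n/Ω = 1052 / 2 = 526 kN.

526 kN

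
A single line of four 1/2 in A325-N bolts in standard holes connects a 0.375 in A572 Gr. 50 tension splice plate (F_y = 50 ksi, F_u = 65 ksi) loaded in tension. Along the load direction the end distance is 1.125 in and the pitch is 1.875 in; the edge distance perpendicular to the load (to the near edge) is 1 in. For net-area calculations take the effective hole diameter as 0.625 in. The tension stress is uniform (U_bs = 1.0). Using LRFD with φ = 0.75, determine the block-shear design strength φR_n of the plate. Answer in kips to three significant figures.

62.6 kips

Shear plane L_v = 1.125 + 3·1.875 = 6.75 in; A_gv = 6.75 × 0.375 = 2.531 in².
A_nv = (6.75 − 3.5·0.625) × 0.375 = 1.711 in².
A_nt = (1 − 0.5·0.625) × 0.375 = 0.2578 in².
0.6 F_u A_nv = 66.73 kips; 0.6 F_y A_gv = 75.94 kips → shear rupture governs the shear term.
R_n = 66.73 + 1.0 × 65 × 0.2578 = 83.48 kips.
Design strength φR_n = 0.75 × 83.48 = 62.6 kips.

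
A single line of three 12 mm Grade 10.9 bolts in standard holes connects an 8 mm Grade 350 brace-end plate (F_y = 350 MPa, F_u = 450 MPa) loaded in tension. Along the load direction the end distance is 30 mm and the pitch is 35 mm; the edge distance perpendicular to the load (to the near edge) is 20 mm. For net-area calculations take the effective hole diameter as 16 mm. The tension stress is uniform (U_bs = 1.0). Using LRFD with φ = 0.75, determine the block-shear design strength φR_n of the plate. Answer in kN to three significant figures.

130 kN

Shear plane L_v = 30 + 2·35 = 100 mm; A_gv = 100 × 8 = 800 mm².
A_nv = (100 − 2.5·16) × 8 = 480 mm².
A_nt = (20 − 0.5·16) × 8 = 96 mm².
0.6 F_u A_nv = 129.6 kN; 0.6 F_y A_gv = 168 kN → shear rupture governs the shear term.
R_n = 129.6 + 1.0 × 450 × 96 / 1000 = 172.8 kN.
Design strength φR_n = 0.75 × 172.8 = 130 kN.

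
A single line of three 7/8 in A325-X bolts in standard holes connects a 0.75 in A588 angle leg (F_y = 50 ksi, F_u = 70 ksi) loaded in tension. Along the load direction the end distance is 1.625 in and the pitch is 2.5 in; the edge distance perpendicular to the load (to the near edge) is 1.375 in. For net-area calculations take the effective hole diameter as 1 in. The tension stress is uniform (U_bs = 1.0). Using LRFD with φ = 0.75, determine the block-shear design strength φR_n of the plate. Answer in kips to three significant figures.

132 kips

Shear plane L_v = 1.625 + 2·2.5 = 6.625 in; A_gv = 6.625 × 0.75 = 4.969 in².
A_nv = (6.625 − 2.5·1) × 0.75 = 3.094 in².
A_nt = (1.375 − 0.5·1) × 0.75 = 0.6562 in².
0.6 F_u A_nv = 129.9 kips; 0.6 F_y A_gv = 149.1 kips → shear rupture governs the shear term.
R_n = 129.9 + 1.0 × 70 × 0.6562 = 175.9 kips.
Design strength φR_n = 0.75 × 175.9 = 132 kips.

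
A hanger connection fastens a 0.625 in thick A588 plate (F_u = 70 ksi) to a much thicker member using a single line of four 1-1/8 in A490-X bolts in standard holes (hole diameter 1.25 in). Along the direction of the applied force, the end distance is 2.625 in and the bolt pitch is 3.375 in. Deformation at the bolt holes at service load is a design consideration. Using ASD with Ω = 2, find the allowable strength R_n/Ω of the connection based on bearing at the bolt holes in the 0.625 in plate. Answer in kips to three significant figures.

220 kips

Per bolt r_n = 1.2 l_c t F_u ≤ 2.4 d t F_u; upper limit = 2.4 × 1.125 × 0.625 × 70 = 118.1 kips.
Edge bolt: l_c = 2.625 − 1.25/2 = 2 in → 1.2 × 2 × 0.625 × 70 = 105 → r_n = 105 kips.
Interior bolts: l_c = 3.375 − 1.25 = 2.125 in → 1.2 × 2.125 × 0.625 × 70 = 111.6 → r_n = 111.6 kips.
R_n = 1 × 105 + 3 × 111.6 = 439.7 kips.
Allowable strength R_n/Ω = 439.7 / 2 = 220 kips.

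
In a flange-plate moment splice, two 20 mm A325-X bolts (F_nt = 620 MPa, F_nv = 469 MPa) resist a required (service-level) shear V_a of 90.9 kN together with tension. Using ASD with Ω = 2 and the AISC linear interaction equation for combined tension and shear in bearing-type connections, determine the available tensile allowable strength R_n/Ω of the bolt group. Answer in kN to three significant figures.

A_b = π·20²/4 = 314.2 mm²; f_rv = 90.9 × 1000 / (2 × 314.2) = 144.7 MPa.
F'_nt = 1.3 F_nt − (Ω F_nt / F_nv) f_rv = 1.3·620 − (2·620/469)·144.7 = 423.5 MPa, capped at F_nt → F'_nt = 423.5 MPa.
R_n = F'_nt · A_b · n = 423.5 × 314.2 × 2 / 1000 = 266.1 kN.
Allowable strength R_n/Ω = 266.1 / 2 = 133 kN.

133 kN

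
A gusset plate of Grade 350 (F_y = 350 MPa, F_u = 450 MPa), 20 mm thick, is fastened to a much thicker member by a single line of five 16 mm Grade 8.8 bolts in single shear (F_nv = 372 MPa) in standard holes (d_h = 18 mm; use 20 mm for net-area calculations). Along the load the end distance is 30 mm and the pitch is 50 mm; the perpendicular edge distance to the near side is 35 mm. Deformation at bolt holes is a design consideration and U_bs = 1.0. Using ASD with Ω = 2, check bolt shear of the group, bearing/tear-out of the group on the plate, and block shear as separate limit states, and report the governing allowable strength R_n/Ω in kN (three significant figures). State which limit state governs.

187 kN (bolt shear governs)

Bolt shear: A_b = π·16²/4 = 201.1 mm²; R_n = 372 × 201.1 × 5 × 1 / 1000 = 374 kN → 374 / 2 = 187 kN.
Bearing: edge l_c = 21, r_n = 226.8 kN; interior l_c = 32, r_n = 345.6 kN; R_n = 226.8 + 4·345.6 = 1609 kN → 805 kN.
Block shear: A_gv = 4600, A_nv = 2800, A_nt = 500 mm²; R_n = min(0.6F_uA_nv, 0.6F_yA_gv) + U_bs·F_u·A_nt = 981 kN → 490 kN.
Bolt shear governs: 187 kN.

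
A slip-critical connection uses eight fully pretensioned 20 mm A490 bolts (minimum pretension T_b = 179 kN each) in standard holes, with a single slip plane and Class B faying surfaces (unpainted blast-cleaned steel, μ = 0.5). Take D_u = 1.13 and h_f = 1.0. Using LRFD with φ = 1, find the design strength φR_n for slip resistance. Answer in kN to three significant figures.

809 kN

R_n = μ · D_u · h_f · T_b · n_s · n_b = 0.5 × 1.13 × 1.0 × 179 × 1 × 8 = 809.1 kN.
Design strength φR_n = 1 × 809.1 = 809 kN.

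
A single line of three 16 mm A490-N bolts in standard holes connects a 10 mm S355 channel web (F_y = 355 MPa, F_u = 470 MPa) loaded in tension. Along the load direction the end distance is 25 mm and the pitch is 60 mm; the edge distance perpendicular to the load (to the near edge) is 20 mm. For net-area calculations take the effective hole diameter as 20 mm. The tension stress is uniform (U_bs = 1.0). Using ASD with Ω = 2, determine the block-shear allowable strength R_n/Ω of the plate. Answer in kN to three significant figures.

157 kN

Shear plane L_v = 25 + 2·60 = 145 mm; A_gv = 145 × 10 = 1450 mm².
A_nv = (145 − 2.5·20) × 10 = 950 mm².
A_nt = (20 − 0.5·20) × 10 = 100 mm².
0.6 F_u A_nv = 267.9 kN; 0.6 F_y A_gv = 308.9 kN → shear rupture governs the shear term.
R_n = 267.9 + 1.0 × 470 × 100 / 1000 = 314.9 kN.
Allowable strength R_n/Ω = 314.9 / 2 = 157 kN.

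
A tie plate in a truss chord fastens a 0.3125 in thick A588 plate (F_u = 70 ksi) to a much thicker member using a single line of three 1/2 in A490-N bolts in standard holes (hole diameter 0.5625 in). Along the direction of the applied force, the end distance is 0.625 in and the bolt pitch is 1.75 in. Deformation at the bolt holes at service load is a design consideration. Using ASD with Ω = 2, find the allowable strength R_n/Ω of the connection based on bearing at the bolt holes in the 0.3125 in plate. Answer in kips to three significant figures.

Per bolt r_n = 1.2 l_c t F_u ≤ 2.4 d t F_u; upper limit = 2.4 × 0.5 × 0.3125 × 70 = 26.25 kips.
Edge bolt: l_c = 0.625 − 0.5625/2 = 0.3438 in → 1.2 × 0.3438 × 0.3125 × 70 = 9.023 → r_n = 9.023 kips.
Interior bolts: l_c = 1.75 − 0.5625 = 1.188 in → 1.2 × 1.188 × 0.3125 × 70 = 31.17 → r_n = 26.25 kips.
R_n = 1 × 9.023 + 2 × 26.25 = 61.52 kips.
Allowable strength R_n/Ω = 61.52 / 2 = 30.8 kips.

30.8 kips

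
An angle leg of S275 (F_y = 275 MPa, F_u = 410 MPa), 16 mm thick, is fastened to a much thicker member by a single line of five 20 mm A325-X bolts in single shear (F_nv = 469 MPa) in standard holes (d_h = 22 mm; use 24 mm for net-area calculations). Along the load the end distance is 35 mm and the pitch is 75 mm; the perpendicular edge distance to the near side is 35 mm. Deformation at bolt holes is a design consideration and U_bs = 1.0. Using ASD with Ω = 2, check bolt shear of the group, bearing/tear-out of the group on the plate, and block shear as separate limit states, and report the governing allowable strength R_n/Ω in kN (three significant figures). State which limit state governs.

Bolt shear: A_b = π·20²/4 = 314.2 mm²; R_n = 469 × 314.2 × 5 × 1 / 1000 = 736.7 kN → 736.7 / 2 = 368 kN.
Bearing: edge l_c = 24, r_n = 188.9 kN; interior l_c = 53, r_n = 314.9 kN; R_n = 188.9 + 4·314.9 = 1448 kN → 724 kN.
Block shear: A_gv = 5360, A_nv = 3632, A_nt = 368 mm²; R_n = min(0.6F_uA_nv, 0.6F_yA_gv) + U_bs·F_u·A_nt = 1035 kN → 518 kN.
Bolt shear governs: 368 kN.

368 kN (bolt shear governs)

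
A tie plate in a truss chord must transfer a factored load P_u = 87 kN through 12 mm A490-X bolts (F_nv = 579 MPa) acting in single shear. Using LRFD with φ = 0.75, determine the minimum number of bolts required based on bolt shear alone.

A_b = π·12²/4 = 113.1 mm².
Per-bolt design strength φR_n = 0.75 × 579 × 113.1 × 1 / 1000 = 49.11 kN.
n ≥ 87 / 49.11 = 1.771 → use 2 bolts.

2 bolts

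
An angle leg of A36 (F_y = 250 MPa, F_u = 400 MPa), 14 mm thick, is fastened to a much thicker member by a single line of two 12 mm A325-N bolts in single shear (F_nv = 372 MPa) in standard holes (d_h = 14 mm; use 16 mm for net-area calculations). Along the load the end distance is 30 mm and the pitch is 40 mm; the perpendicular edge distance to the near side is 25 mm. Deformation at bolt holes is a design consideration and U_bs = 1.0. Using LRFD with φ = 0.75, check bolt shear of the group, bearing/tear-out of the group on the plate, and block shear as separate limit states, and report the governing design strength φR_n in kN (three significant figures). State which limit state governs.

63.1 kN (bolt shear governs)

Bolt shear: A_b = π·12²/4 = 113.1 mm²; R_n = 372 × 113.1 × 2 × 1 / 1000 = 84.14 kN → 0.75 × 84.14 = 63.1 kN.
Bearing: edge l_c = 23, r_n = 154.6 kN; interior l_c = 26, r_n = 161.3 kN; R_n = 154.6 + 1·161.3 = 315.8 kN → 237 kN.
Block shear: A_gv = 980, A_nv = 644, A_nt = 238 mm²; R_n = min(0.6F_uA_nv, 0.6F_yA_gv) + U_bs·F_u·A_nt = 242.2 kN → 182 kN.
Bolt shear governs: 63.1 kN.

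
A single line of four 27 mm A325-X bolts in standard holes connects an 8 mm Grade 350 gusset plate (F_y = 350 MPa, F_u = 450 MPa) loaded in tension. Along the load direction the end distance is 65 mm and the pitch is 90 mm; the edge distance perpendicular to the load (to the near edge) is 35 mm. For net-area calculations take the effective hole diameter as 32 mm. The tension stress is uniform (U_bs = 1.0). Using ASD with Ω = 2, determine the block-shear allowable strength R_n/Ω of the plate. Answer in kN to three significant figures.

275 kN

Shear plane L_v = 65 + 3·90 = 335 mm; A_gv = 335 × 8 = 2680 mm².
A_nv = (335 − 3.5·32) × 8 = 1784 mm².
A_nt = (35 − 0.5·32) × 8 = 152 mm².
0.6 F_u A_nv = 481.7 kN; 0.6 F_y A_gv = 562.8 kN → shear rupture governs the shear term.
R_n = 481.7 + 1.0 × 450 × 152 / 1000 = 550.1 kN.
Allowable strength R_n/Ω = 550.1 / 2 = 275 kN.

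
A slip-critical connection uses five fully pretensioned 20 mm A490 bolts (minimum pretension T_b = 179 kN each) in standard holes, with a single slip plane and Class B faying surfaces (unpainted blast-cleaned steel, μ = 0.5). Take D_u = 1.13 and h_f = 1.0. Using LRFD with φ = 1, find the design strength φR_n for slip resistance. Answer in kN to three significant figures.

506 kN

R_n = μ · D_u · h_f · T_b · n_s · n_b = 0.5 × 1.13 × 1.0 × 179 × 1 × 5 = 505.7 kN.
Design strength φR_n = 1 × 505.7 = 506 kN.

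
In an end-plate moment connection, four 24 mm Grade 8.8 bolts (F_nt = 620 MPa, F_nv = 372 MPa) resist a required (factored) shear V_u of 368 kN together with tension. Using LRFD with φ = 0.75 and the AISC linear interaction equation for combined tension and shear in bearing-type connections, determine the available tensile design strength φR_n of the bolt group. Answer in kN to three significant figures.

A_b = π·24²/4 = 452.4 mm²; f_rv = 368 × 1000 / (4 × 452.4) = 203.4 MPa.
F'_nt = 1.3 F_nt − (F_nt / φF_nv) f_rv = 1.3·620 − (620/(0.75·372))·203.4 = 354.1 MPa, capped at F_nt → F'_nt = 354.1 MPa.
R_n = F'_nt · A_b · n = 354.1 × 452.4 × 4 / 1000 = 640.7 kN.
Design strength φR_n = 0.75 × 640.7 = 481 kN.

481 kN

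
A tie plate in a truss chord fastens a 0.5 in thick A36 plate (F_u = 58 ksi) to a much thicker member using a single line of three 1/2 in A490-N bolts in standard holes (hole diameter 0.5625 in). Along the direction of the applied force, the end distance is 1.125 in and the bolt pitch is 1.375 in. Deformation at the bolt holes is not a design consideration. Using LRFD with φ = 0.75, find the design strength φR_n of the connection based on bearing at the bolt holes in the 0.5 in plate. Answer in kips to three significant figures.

80.5 kips

Per bolt r_n = 1.5 l_c t F_u ≤ 3.0 d t F_u; upper limit = 3.0 × 0.5 × 0.5 × 58 = 43.5 kips.
Edge bolt: l_c = 1.125 − 0.5625/2 = 0.8438 in → 1.5 × 0.8438 × 0.5 × 58 = 36.7 → r_n = 36.7 kips.
Interior bolts: l_c = 1.375 − 0.5625 = 0.8125 in → 1.5 × 0.8125 × 0.5 × 58 = 35.34 → r_n = 35.34 kips.
R_n = 1 × 36.7 + 2 × 35.34 = 107.4 kips.
Design strength φR_n = 0.75 × 107.4 = 80.5 kips.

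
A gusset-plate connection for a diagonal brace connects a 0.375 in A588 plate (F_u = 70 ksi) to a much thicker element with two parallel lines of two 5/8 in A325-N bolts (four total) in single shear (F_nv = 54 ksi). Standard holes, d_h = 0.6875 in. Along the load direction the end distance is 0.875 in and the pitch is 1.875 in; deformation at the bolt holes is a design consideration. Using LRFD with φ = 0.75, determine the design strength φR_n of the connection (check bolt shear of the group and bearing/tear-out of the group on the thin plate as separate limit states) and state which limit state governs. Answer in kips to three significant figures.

49.7 kips (bolt shear governs)

Bolt shear: A_b = π·0.625²/4 = 0.3068 in²; R_n = 54 × 0.3068 × 4 × 1 = 66.27 kips → 0.75 × 66.27 = 49.7 kips.
Bearing (1.2 l_c t F_u ≤ 2.4 d t F_u): upper limit = 2.4·0.625·0.375·70 = 39.38 kips.
  Edge l_c = 0.875 − 0.6875/2 = 0.5312 → r_n = 16.73 kips; interior l_c = 1.875 − 0.6875 = 1.188 → r_n = 37.41 kips.
  R_n,bearing = 2·16.73 + 2·37.41 = 108.3 kips → 0.75 × 108.3 = 81.2 kips.
Bolt shear governs: 49.7 kips.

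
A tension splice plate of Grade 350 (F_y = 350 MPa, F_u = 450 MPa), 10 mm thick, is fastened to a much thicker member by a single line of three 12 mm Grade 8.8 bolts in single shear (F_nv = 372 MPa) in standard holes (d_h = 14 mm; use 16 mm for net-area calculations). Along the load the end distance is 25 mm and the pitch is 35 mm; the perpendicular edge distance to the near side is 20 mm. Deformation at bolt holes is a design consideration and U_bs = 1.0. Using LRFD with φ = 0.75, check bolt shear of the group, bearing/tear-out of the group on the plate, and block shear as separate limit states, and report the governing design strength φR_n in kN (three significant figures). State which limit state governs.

94.7 kN (bolt shear governs)

Bolt shear: A_b = π·12²/4 = 113.1 mm²; R_n = 372 × 113.1 × 3 × 1 / 1000 = 126.2 kN → 0.75 × 126.2 = 94.7 kN.
Bearing: edge l_c = 18, r_n = 97.2 kN; interior l_c = 21, r_n = 113.4 kN; R_n = 97.2 + 2·113.4 = 324 kN → 243 kN.
Block shear: A_gv = 950, A_nv = 550, A_nt = 120 mm²; R_n = min(0.6F_uA_nv, 0.6F_yA_gv) + U_bs·F_u·A_nt = 202.5 kN → 152 kN.
Bolt shear governs: 94.7 kN.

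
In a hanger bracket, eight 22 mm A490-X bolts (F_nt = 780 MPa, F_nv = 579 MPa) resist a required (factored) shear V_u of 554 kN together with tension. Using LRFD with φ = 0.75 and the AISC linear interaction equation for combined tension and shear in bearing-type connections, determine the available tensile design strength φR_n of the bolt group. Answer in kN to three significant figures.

1570 kN

A_b = π·22²/4 = 380.1 mm²; f_rv = 554 × 1000 / (8 × 380.1) = 182.2 MPa.
F'_nt = 1.3 F_nt − (F_nt / φF_nv) f_rv = 1.3·780 − (780/(0.75·579))·182.2 = 686.8 MPa, capped at F_nt → F'_nt = 686.8 MPa.
R_n = F'_nt · A_b · n = 686.8 × 380.1 × 8 / 1000 = 2089 kN.
Design strength φR_n = 0.75 × 2089 = 1570 kN.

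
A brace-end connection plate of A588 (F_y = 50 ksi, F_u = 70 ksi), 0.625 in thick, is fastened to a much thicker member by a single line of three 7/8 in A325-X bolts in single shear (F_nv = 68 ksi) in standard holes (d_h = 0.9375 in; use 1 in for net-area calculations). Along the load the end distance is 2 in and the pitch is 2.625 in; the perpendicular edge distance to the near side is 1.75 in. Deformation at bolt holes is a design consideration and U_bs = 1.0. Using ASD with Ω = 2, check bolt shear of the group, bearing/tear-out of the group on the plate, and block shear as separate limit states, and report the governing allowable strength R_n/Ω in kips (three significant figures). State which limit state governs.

Bolt shear: A_b = π·0.875²/4 = 0.6013 in²; R_n = 68 × 0.6013 × 3 × 1 = 122.7 kips → 122.7 / 2 = 61.3 kips.
Bearing: edge l_c = 1.531, r_n = 80.39 kips; interior l_c = 1.688, r_n = 88.59 kips; R_n = 80.39 + 2·88.59 = 257.6 kips → 129 kips.
Block shear: A_gv = 4.531, A_nv = 2.969, A_nt = 0.7812 in²; R_n = min(0.6F_uA_nv, 0.6F_yA_gv) + U_bs·F_u·A_nt = 179.4 kips → 89.7 kips.
Bolt shear governs: 61.3 kips.

61.3 kips (bolt shear governs)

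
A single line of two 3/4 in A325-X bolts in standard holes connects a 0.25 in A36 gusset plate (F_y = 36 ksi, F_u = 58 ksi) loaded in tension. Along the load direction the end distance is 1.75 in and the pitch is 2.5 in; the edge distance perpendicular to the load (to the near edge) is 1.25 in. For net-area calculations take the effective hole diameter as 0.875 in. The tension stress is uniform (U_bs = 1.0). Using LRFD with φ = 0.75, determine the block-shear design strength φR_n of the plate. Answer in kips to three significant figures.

26 kips

Shear plane L_v = 1.75 + 1·2.5 = 4.25 in; A_gv = 4.25 × 0.25 = 1.062 in².
A_nv = (4.25 − 1.5·0.875) × 0.25 = 0.7344 in².
A_nt = (1.25 − 0.5·0.875) × 0.25 = 0.2031 in².
0.6 F_u A_nv = 25.56 kips; 0.6 F_y A_gv = 22.95 kips → shear yielding governs the shear term.
R_n = 22.95 + 1.0 × 58 × 0.2031 = 34.73 kips.
Design strength φR_n = 0.75 × 34.73 = 26 kips.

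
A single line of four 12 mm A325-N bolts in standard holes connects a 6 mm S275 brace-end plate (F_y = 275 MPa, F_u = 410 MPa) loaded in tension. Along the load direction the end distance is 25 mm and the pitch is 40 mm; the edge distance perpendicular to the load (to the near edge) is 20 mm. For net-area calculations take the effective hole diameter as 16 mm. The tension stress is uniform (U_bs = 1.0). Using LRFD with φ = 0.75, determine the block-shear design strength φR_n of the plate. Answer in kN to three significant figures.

Shear plane L_v = 25 + 3·40 = 145 mm; A_gv = 145 × 6 = 870 mm².
A_nv = (145 − 3.5·16) × 6 = 534 mm².
A_nt = (20 − 0.5·16) × 6 = 72 mm².
0.6 F_u A_nv = 131.4 kN; 0.6 F_y A_gv = 143.6 kN → shear rupture governs the shear term.
R_n = 131.4 + 1.0 × 410 × 72 / 1000 = 160.9 kN.
Design strength φR_n = 0.75 × 160.9 = 121 kN.

121 kN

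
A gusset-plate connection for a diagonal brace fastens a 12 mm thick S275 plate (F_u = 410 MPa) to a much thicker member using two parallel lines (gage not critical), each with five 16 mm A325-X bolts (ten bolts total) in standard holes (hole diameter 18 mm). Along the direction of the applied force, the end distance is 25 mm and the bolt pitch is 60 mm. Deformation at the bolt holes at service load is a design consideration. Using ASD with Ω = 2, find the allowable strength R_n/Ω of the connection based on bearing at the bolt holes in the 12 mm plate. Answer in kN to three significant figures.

850 kN

Per bolt r_n = 1.2 l_c t F_u ≤ 2.4 d t F_u; upper limit = 2.4 × 16 × 12 × 410 / 1000 = 188.9 kN.
Edge bolt: l_c = 25 − 18/2 = 16 mm → 1.2 × 16 × 12 × 410 / 1000 = 94.46 → r_n = 94.46 kN.
Interior bolts: l_c = 60 − 18 = 42 mm → 1.2 × 42 × 12 × 410 / 1000 = 248 → r_n = 188.9 kN.
R_n = 2 × 94.46 + 8 × 188.9 = 1700 kN.
Allowable strength R_n/Ω = 1700 / 2 = 850 kN.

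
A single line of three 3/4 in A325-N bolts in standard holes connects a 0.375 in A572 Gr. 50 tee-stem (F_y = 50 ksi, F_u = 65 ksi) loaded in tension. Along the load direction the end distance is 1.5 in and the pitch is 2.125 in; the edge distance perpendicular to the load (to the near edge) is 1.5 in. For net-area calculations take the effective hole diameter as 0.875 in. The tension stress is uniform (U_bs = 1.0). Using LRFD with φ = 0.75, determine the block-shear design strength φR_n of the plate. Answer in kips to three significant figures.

58.5 kips

Shear plane L_v = 1.5 + 2·2.125 = 5.75 in; A_gv = 5.75 × 0.375 = 2.156 in².
A_nv = (5.75 − 2.5·0.875) × 0.375 = 1.336 in².
A_nt = (1.5 − 0.5·0.875) × 0.375 = 0.3984 in².
0.6 F_u A_nv = 52.1 kips; 0.6 F_y A_gv = 64.69 kips → shear rupture governs the shear term.
R_n = 52.1 + 1.0 × 65 × 0.3984 = 78 kips.
Design strength φR_n = 0.75 × 78 = 58.5 kips.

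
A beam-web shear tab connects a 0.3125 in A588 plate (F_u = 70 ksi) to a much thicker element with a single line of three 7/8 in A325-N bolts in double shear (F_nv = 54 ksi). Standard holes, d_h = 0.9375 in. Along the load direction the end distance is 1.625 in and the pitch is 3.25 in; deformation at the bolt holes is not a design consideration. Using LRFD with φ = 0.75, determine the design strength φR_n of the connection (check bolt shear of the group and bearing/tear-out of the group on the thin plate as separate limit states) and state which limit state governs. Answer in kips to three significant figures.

Bolt shear: A_b = π·0.875²/4 = 0.6013 in²; R_n = 54 × 0.6013 × 3 × 2 = 194.8 kips → 0.75 × 194.8 = 146 kips.
Bearing (1.5 l_c t F_u ≤ 3.0 d t F_u): upper limit = 3.0·0.875·0.3125·70 = 57.42 kips.
  Edge l_c = 1.625 − 0.9375/2 = 1.156 → r_n = 37.94 kips; interior l_c = 3.25 − 0.9375 = 2.312 → r_n = 57.42 kips.
  R_n,bearing = 1·37.94 + 2·57.42 = 152.8 kips → 0.75 × 152.8 = 115 kips.
Bearing governs: 115 kips.

115 kips (bearing governs)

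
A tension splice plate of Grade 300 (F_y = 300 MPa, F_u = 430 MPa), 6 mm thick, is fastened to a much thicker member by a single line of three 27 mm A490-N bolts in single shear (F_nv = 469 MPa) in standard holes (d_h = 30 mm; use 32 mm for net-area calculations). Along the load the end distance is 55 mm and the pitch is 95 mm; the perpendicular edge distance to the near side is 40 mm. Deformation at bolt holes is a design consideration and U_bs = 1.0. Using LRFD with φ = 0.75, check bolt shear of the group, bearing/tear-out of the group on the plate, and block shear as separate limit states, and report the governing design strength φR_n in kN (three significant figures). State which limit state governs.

238 kN (block shear governs)

Bolt shear: A_b = π·27²/4 = 572.6 mm²; R_n = 469 × 572.6 × 3 × 1 / 1000 = 805.6 kN → 0.75 × 805.6 = 604 kN.
Bearing: edge l_c = 40, r_n = 123.8 kN; interior l_c = 65, r_n = 167.2 kN; R_n = 123.8 + 2·167.2 = 458.2 kN → 344 kN.
Block shear: A_gv = 1470, A_nv = 990, A_nt = 144 mm²; R_n = min(0.6F_uA_nv, 0.6F_yA_gv) + U_bs·F_u·A_nt = 317.3 kN → 238 kN.
Block shear governs: 238 kN.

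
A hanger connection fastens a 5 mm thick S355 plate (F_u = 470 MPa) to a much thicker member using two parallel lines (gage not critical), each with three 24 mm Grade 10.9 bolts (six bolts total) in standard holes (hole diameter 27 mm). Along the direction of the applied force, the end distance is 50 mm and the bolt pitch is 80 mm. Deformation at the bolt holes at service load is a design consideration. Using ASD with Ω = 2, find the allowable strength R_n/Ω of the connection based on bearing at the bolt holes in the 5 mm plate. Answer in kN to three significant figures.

Per bolt r_n = 1.2 l_c t F_u ≤ 2.4 d t F_u; upper limit = 2.4 × 24 × 5 × 470 / 1000 = 135.4 kN.
Edge bolt: l_c = 50 − 27/2 = 36.5 mm → 1.2 × 36.5 × 5 × 470 / 1000 = 102.9 → r_n = 102.9 kN.
Interior bolts: l_c = 80 − 27 = 53 mm → 1.2 × 53 × 5 × 470 / 1000 = 149.5 → r_n = 135.4 kN.
R_n = 2 × 102.9 + 4 × 135.4 = 747.3 kN.
Allowable strength R_n/Ω = 747.3 / 2 = 374 kN.

374 kN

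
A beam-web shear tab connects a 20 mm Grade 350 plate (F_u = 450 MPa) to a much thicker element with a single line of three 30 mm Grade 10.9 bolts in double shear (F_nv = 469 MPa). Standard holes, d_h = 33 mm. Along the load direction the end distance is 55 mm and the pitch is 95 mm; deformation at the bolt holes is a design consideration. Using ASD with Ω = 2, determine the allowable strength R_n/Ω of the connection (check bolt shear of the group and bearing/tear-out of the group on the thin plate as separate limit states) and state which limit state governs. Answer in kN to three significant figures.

Bolt shear: A_b = π·30²/4 = 706.9 mm²; R_n = 469 × 706.9 × 3 × 2 / 1000 = 1989 kN → 1989 / 2 = 995 kN.
Bearing (1.2 l_c t F_u ≤ 2.4 d t F_u): upper limit = 2.4·30·20·450 / 1000 = 648 kN.
  Edge l_c = 55 − 33/2 = 38.5 → r_n = 415.8 kN; interior l_c = 95 − 33 = 62 → r_n = 648 kN.
  R_n,bearing = 1·415.8 + 2·648 = 1712 kN → 1712 / 2 = 856 kN.
Bearing governs: 856 kN.

856 kN (bearing governs)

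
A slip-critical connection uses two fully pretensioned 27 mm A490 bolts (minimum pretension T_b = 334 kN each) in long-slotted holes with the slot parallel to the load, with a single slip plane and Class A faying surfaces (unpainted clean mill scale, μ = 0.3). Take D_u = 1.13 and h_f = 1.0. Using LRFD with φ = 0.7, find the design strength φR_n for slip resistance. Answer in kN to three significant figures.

159 kN

R_n = μ · D_u · h_f · T_b · n_s · n_b = 0.3 × 1.13 × 1.0 × 334 × 1 × 2 = 226.5 kN.
Design strength φR_n = 0.7 × 226.5 = 159 kN.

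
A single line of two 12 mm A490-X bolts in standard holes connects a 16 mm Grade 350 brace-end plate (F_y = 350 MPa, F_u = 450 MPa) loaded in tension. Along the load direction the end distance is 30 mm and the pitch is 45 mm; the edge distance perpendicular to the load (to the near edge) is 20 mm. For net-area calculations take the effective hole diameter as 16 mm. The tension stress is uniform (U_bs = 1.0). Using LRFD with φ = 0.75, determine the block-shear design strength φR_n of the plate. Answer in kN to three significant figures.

230 kN

Shear plane L_v = 30 + 1·45 = 75 mm; A_gv = 75 × 16 = 1200 mm².
A_nv = (75 − 1.5·16) × 16 = 816 mm².
A_nt = (20 − 0.5·16) × 16 = 192 mm².
0.6 F_u A_nv = 220.3 kN; 0.6 F_y A_gv = 252 kN → shear rupture governs the shear term.
R_n = 220.3 + 1.0 × 450 × 192 / 1000 = 306.7 kN.
Design strength φR_n = 0.75 × 306.7 = 230 kN.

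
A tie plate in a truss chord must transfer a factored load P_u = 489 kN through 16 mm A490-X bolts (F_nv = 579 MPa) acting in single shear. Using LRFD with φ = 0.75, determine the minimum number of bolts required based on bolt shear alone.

A_b = π·16²/4 = 201.1 mm².
Per-bolt design strength φR_n = 0.75 × 579 × 201.1 × 1 / 1000 = 87.31 kN.
n ≥ 489 / 87.31 = 5.601 → use 6 bolts.

6 bolts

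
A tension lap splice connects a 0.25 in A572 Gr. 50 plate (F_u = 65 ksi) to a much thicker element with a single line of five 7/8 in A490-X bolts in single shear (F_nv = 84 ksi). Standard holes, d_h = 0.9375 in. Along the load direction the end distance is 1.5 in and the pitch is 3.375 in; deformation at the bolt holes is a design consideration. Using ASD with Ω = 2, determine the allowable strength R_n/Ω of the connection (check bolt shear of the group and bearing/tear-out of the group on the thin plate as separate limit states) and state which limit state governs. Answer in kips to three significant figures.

78.3 kips (bearing governs)

Bolt shear: A_b = π·0.875²/4 = 0.6013 in²; R_n = 84 × 0.6013 × 5 × 1 = 252.6 kips → 252.6 / 2 = 126 kips.
Bearing (1.2 l_c t F_u ≤ 2.4 d t F_u): upper limit = 2.4·0.875·0.25·65 = 34.12 kips.
  Edge l_c = 1.5 − 0.9375/2 = 1.031 → r_n = 20.11 kips; interior l_c = 3.375 − 0.9375 = 2.438 → r_n = 34.12 kips.
  R_n,bearing = 1·20.11 + 4·34.12 = 156.6 kips → 156.6 / 2 = 78.3 kips.
Bearing governs: 78.3 kips.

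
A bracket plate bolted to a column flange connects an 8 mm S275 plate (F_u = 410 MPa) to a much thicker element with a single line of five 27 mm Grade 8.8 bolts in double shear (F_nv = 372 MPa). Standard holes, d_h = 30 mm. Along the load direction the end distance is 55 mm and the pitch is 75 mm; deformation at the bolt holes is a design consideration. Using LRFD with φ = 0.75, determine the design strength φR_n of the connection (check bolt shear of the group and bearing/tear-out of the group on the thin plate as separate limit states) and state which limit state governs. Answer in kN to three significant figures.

Bolt shear: A_b = π·27²/4 = 572.6 mm²; R_n = 372 × 572.6 × 5 × 2 / 1000 = 2130 kN → 0.75 × 2130 = 1600 kN.
Bearing (1.2 l_c t F_u ≤ 2.4 d t F_u): upper limit = 2.4·27·8·410 / 1000 = 212.5 kN.
  Edge l_c = 55 − 30/2 = 40 → r_n = 157.4 kN; interior l_c = 75 − 30 = 45 → r_n = 177.1 kN.
  R_n,bearing = 1·157.4 + 4·177.1 = 865.9 kN → 0.75 × 865.9 = 649 kN.
Bearing governs: 649 kN.

649 kN (bearing governs)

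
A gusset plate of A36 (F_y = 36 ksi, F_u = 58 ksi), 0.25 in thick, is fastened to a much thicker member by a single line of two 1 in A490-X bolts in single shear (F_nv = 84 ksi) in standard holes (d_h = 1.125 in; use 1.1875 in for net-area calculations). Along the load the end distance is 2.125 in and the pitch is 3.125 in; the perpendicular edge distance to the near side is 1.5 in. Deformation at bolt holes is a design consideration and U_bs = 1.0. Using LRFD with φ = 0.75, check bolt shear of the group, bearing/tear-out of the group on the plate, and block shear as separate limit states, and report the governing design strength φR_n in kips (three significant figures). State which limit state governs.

31.1 kips (block shear governs)

Bolt shear: A_b = π·1²/4 = 0.7854 in²; R_n = 84 × 0.7854 × 2 × 1 = 131.9 kips → 0.75 × 131.9 = 99 kips.
Bearing: edge l_c = 1.562, r_n = 27.19 kips; interior l_c = 2, r_n = 34.8 kips; R_n = 27.19 + 1·34.8 = 61.99 kips → 46.5 kips.
Block shear: A_gv = 1.312, A_nv = 0.8672, A_nt = 0.2266 in²; R_n = min(0.6F_uA_nv, 0.6F_yA_gv) + U_bs·F_u·A_nt = 41.49 kips → 31.1 kips.
Block shear governs: 31.1 kips.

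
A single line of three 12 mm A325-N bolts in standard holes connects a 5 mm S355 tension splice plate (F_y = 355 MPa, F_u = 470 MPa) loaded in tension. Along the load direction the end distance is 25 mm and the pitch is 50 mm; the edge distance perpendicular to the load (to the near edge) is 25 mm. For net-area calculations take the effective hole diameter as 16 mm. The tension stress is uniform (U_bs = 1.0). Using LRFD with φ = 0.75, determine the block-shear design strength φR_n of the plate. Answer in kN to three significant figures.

120 kN

Shear plane L_v = 25 + 2·50 = 125 mm; A_gv = 125 × 5 = 625 mm².
A_nv = (125 − 2.5·16) × 5 = 425 mm².
A_nt = (25 − 0.5·16) × 5 = 85 mm².
0.6 F_u A_nv = 119.9 kN; 0.6 F_y A_gv = 133.1 kN → shear rupture governs the shear term.
R_n = 119.9 + 1.0 × 470 × 85 / 1000 = 159.8 kN.
Design strength φR_n = 0.75 × 159.8 = 120 kN.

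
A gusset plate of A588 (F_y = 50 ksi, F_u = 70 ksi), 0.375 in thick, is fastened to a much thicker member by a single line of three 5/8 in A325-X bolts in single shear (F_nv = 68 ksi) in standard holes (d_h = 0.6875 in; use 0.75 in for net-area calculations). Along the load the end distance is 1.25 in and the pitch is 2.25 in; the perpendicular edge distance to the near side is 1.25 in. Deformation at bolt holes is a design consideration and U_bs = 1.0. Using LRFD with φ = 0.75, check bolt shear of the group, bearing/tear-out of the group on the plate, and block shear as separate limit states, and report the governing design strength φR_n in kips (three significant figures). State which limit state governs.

Bolt shear: A_b = π·0.625²/4 = 0.3068 in²; R_n = 68 × 0.3068 × 3 × 1 = 62.59 kips → 0.75 × 62.59 = 46.9 kips.
Bearing: edge l_c = 0.9062, r_n = 28.55 kips; interior l_c = 1.562, r_n = 39.38 kips; R_n = 28.55 + 2·39.38 = 107.3 kips → 80.5 kips.
Block shear: A_gv = 2.156, A_nv = 1.453, A_nt = 0.3281 in²; R_n = min(0.6F_uA_nv, 0.6F_yA_gv) + U_bs·F_u·A_nt = 84 kips → 63 kips.
Bolt shear governs: 46.9 kips.

46.9 kips (bolt shear governs)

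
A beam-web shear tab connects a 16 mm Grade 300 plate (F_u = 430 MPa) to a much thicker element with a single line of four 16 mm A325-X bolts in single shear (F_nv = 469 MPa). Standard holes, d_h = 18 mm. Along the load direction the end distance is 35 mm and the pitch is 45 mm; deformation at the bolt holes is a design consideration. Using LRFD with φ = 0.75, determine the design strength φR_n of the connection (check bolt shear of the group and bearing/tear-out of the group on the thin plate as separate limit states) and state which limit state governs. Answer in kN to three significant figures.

Bolt shear: A_b = π·16²/4 = 201.1 mm²; R_n = 469 × 201.1 × 4 × 1 / 1000 = 377.2 kN → 0.75 × 377.2 = 283 kN.
Bearing (1.2 l_c t F_u ≤ 2.4 d t F_u): upper limit = 2.4·16·16·430 / 1000 = 264.2 kN.
  Edge l_c = 35 − 18/2 = 26 → r_n = 214.7 kN; interior l_c = 45 − 18 = 27 → r_n = 222.9 kN.
  R_n,bearing = 1·214.7 + 3·222.9 = 883.4 kN → 0.75 × 883.4 = 663 kN.
Bolt shear governs: 283 kN.

283 kN (bolt shear governs)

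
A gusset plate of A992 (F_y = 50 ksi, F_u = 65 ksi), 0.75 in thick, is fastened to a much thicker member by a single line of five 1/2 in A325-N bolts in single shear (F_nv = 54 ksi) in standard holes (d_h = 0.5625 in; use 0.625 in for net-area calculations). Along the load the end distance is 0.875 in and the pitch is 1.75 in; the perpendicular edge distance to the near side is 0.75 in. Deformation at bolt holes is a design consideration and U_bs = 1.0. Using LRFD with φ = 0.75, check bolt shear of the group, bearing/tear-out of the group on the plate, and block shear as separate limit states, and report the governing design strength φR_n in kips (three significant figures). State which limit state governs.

39.8 kips (bolt shear governs)

Bolt shear: A_b = π·0.5²/4 = 0.1963 in²; R_n = 54 × 0.1963 × 5 × 1 = 53.01 kips → 0.75 × 53.01 = 39.8 kips.
Bearing: edge l_c = 0.5938, r_n = 34.73 kips; interior l_c = 1.188, r_n = 58.5 kips; R_n = 34.73 + 4·58.5 = 268.7 kips → 202 kips.
Block shear: A_gv = 5.906, A_nv = 3.797, A_nt = 0.3281 in²; R_n = min(0.6F_uA_nv, 0.6F_yA_gv) + U_bs·F_u·A_nt = 169.4 kips → 127 kips.
Bolt shear governs: 39.8 kips.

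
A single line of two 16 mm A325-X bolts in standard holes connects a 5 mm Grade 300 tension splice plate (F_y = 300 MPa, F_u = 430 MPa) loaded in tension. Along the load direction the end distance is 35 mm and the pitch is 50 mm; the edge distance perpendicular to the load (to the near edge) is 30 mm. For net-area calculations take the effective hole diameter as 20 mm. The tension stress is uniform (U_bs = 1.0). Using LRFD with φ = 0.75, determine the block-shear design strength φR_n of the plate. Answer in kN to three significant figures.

85.5 kN

Shear plane L_v = 35 + 1·50 = 85 mm; A_gv = 85 × 5 = 425 mm².
A_nv = (85 − 1.5·20) × 5 = 275 mm².
A_nt = (30 − 0.5·20) × 5 = 100 mm².
0.6 F_u A_nv = 70.95 kN; 0.6 F_y A_gv = 76.5 kN → shear rupture governs the shear term.
R_n = 70.95 + 1.0 × 430 × 100 / 1000 = 114 kN.
Design strength φR_n = 0.75 × 114 = 85.5 kN.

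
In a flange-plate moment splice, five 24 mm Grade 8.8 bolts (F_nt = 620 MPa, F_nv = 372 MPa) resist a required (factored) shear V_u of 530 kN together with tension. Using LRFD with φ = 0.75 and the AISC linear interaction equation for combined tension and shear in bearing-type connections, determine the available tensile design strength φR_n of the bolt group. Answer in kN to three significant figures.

484 kN

A_b = π·24²/4 = 452.4 mm²; f_rv = 530 × 1000 / (5 × 452.4) = 234.3 MPa.
F'_nt = 1.3 F_nt − (F_nt / φF_nv) f_rv = 1.3·620 − (620/(0.75·372))·234.3 = 285.3 MPa, capped at F_nt → F'_nt = 285.3 MPa.
R_n = F'_nt · A_b · n = 285.3 × 452.4 × 5 / 1000 = 645.4 kN.
Design strength φR_n = 0.75 × 645.4 = 484 kN.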